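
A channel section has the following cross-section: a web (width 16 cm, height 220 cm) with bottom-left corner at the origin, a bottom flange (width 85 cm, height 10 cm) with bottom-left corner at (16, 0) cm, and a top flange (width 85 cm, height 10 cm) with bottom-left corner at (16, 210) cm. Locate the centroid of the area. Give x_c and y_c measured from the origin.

web: A = 16 × 220 = 3520.00, centroid at (8.00, 110.00).
bottom flange: A = 85 × 10 = 850.00, centroid at (58.50, 5.00).
top flange: A = 85 × 10 = 850.00, centroid at (58.50, 215.00).
ΣA = 5220.00 cm², ΣAx_c = 127610.00 cm³, ΣAy_c = 574200.00 cm³.
x_c = 127610.00/5220.00 = 24.45 cm; y_c = 574200.00/5220.00 = 110.00 cm.

x_c = 24.45 cm, y_c = 110.00 cm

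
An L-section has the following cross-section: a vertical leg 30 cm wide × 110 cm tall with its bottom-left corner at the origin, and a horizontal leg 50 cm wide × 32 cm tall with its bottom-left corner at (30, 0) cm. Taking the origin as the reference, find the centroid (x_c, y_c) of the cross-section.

x_c = 28.06 cm, y_c = 42.27 cm

vertical leg: A = 30 × 110 = 3300.00, centroid at (15.00, 55.00).
horizontal leg: A = 50 × 32 = 1600.00, centroid at (55.00, 16.00).
ΣA = 4900.00 cm²
ΣAx_c = (3300.00)(15.00) + (1600.00)(55.00) = 137500.00 cm³
ΣAy_c = (3300.00)(55.00) + (1600.00)(16.00) = 207100.00 cm³
x_c = 137500.00 / 4900.00 = 28.06 cm
y_c = 207100.00 / 4900.00 = 42.27 cm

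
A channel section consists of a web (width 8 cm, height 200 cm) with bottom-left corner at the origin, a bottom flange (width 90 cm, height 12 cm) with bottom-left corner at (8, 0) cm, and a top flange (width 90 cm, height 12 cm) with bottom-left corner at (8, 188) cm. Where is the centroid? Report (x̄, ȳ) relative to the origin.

web: A = 8 × 200 = 1600.00, centroid at (4.00, 100.00).
bottom flange: A = 90 × 12 = 1080.00, centroid at (53.00, 6.00).
top flange: A = 90 × 12 = 1080.00, centroid at (53.00, 194.00).
ΣA = 3760.00 cm²
ΣAx̄ = (1600.00)(4.00) + (1080.00)(53.00) + (1080.00)(53.00) = 120880.00 cm³
ΣAȳ = (1600.00)(100.00) + (1080.00)(6.00) + (1080.00)(194.00) = 376000.00 cm³
x̄ = 120880.00 / 3760.00 = 32.15 cm
ȳ = 376000.00 / 3760.00 = 100.00 cm

x̄ = 32.15 cm, ȳ = 100.00 cm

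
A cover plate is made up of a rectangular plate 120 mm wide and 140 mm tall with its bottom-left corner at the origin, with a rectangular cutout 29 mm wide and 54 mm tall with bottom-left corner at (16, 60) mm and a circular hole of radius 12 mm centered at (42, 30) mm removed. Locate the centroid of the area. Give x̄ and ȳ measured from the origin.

x̄ = 63.68 mm, ȳ = 69.42 mm

plate: A = 120 × 140 = 16800.00, centroid at (60.00, 70.00).
hole 1: A = −(29 × 54) = -1566.00, centroid at (30.50, 87.00).
hole 2: A = −π·12² = -452.39, centroid at (42.00, 30.00).
ΣA = 14781.61 mm², ΣAx̄ = 941236.65 mm³, ΣAȳ = 1026186.32 mm³.
x̄ = 941236.65/14781.61 = 63.68 mm; ȳ = 1026186.32/14781.61 = 69.42 mm.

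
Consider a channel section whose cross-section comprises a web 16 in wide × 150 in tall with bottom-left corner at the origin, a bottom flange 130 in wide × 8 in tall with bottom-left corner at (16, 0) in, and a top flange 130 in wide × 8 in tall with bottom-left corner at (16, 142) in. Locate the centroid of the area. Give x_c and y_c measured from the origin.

Part | A | x̄ᵢ | ȳᵢ | A·x̄ᵢ | A·ȳᵢ
web | 2400.00 | 8.00 | 75.00 | 19200.00 | 180000.00
bottom flange | 1040.00 | 81.00 | 4.00 | 84240.00 | 4160.00
top flange | 1040.00 | 81.00 | 146.00 | 84240.00 | 151840.00
Σ | 4480.00 |  |  | 187680.00 | 336000.00
x_c = 187680.00 / 4480.00 = 41.89 in
y_c = 336000.00 / 4480.00 = 75.00 in

x_c = 41.89 in, y_c = 75.00 in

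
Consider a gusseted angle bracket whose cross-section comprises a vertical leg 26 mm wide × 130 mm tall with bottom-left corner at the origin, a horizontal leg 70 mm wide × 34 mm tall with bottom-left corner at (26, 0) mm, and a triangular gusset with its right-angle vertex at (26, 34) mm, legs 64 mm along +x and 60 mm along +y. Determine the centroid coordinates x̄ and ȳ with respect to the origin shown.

vertical leg: A = 26 × 130 = 3380.00, centroid at (13.00, 65.00).
horizontal leg: A = 70 × 34 = 2380.00, centroid at (61.00, 17.00).
gusset: A = ½·64·60 = 1920.00, centroid at (47.33, 54.00).
ΣA = 7680.00 mm²
ΣAx̄ = (3380.00)(13.00) + (2380.00)(61.00) + (1920.00)(47.33) = 280000.00 mm³
ΣAȳ = (3380.00)(65.00) + (2380.00)(17.00) + (1920.00)(54.00) = 363840.00 mm³
x̄ = 280000.00 / 7680.00 = 36.46 mm
ȳ = 363840.00 / 7680.00 = 47.38 mm

x̄ = 36.46 mm, ȳ = 47.38 mm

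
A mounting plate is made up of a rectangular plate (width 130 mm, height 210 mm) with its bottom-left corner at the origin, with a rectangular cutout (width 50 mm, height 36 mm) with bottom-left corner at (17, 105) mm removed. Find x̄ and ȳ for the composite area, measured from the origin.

Part | A | x̄ᵢ | ȳᵢ | A·x̄ᵢ | A·ȳᵢ
plate | 27300.00 | 65.00 | 105.00 | 1774500.00 | 2866500.00
hole | -1800.00 | 42.00 | 123.00 | -75600.00 | -221400.00
Σ | 25500.00 |  |  | 1698900.00 | 2645100.00
x̄ = 1698900.00 / 25500.00 = 66.62 mm
ȳ = 2645100.00 / 25500.00 = 103.73 mm

x̄ = 66.62 mm, ȳ = 103.73 mm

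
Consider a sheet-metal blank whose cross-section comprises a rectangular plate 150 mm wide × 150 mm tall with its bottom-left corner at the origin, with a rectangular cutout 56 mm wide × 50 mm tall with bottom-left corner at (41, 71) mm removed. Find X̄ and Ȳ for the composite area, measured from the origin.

Part | A | x̄ᵢ | ȳᵢ | A·x̄ᵢ | A·ȳᵢ
plate | 22500.00 | 75.00 | 75.00 | 1687500.00 | 1687500.00
hole | -2800.00 | 69.00 | 96.00 | -193200.00 | -268800.00
Σ | 19700.00 |  |  | 1494300.00 | 1418700.00
X̄ = 1494300.00 / 19700.00 = 75.85 mm
Ȳ = 1418700.00 / 19700.00 = 72.02 mm

X̄ = 75.85 mm, Ȳ = 72.02 mm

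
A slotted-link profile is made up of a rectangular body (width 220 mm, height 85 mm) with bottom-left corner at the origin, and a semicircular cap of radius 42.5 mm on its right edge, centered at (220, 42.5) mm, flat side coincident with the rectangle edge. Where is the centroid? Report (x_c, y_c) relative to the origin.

Part | A | x̄ᵢ | ȳᵢ | A·x̄ᵢ | A·ȳᵢ
rectangular body | 18700.00 | 110.00 | 42.50 | 2057000.00 | 794750.00
semicircular end | 2837.25 | 238.04 | 42.50 | 675372.27 | 120583.16
Σ | 21537.25 |  |  | 2732372.27 | 915333.16
x_c = 2732372.27 / 21537.25 = 126.87 mm
y_c = 915333.16 / 21537.25 = 42.50 mm

x_c = 126.87 mm, y_c = 42.50 mm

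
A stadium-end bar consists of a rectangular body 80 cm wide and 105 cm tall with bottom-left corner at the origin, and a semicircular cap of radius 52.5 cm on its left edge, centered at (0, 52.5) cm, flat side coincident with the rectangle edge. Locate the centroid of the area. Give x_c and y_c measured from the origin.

x_c = 18.82 cm, y_c = 52.50 cm

rectangular body: A = 80 × 105 = 8400.00, centroid at (40.00, 52.50).
semicircular end: A = ½π·52.5² = 4329.51, centroid at (-22.28, 52.50).
ΣA = 12729.51 cm²
ΣAx_c = (8400.00)(40.00) + (4329.51)(-22.28) = 239531.25 cm³
ΣAy_c = (8400.00)(52.50) + (4329.51)(52.50) = 668299.14 cm³
x_c = 239531.25 / 12729.51 = 18.82 cm
y_c = 668299.14 / 12729.51 = 52.50 cm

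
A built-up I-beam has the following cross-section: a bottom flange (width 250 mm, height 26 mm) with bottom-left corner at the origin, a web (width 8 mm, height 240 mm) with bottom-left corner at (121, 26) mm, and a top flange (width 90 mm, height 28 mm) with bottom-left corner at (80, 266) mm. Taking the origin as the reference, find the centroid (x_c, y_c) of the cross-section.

x_c = 125.00 mm, y_c = 97.84 mm

Part | A | x̄ᵢ | ȳᵢ | A·x̄ᵢ | A·ȳᵢ
bottom flange | 6500.00 | 125.00 | 13.00 | 812500.00 | 84500.00
web | 1920.00 | 125.00 | 146.00 | 240000.00 | 280320.00
top flange | 2520.00 | 125.00 | 280.00 | 315000.00 | 705600.00
Σ | 10940.00 |  |  | 1367500.00 | 1070420.00
x_c = 1367500.00 / 10940.00 = 125.00 mm
y_c = 1070420.00 / 10940.00 = 97.84 mm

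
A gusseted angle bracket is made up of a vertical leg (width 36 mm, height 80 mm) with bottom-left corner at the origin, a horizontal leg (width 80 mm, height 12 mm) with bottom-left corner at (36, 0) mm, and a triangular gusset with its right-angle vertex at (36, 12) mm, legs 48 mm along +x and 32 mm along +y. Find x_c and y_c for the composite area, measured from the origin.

x_c = 35.75 mm, y_c = 30.03 mm

vertical leg: A = 36 × 80 = 2880.00, centroid at (18.00, 40.00).
horizontal leg: A = 80 × 12 = 960.00, centroid at (76.00, 6.00).
gusset: A = ½·48·32 = 768.00, centroid at (52.00, 22.67).
ΣA = 4608.00 mm², ΣAx_c = 164736.00 mm³, ΣAy_c = 138368.00 mm³.
x_c = 164736.00/4608.00 = 35.75 mm; y_c = 138368.00/4608.00 = 30.03 mm.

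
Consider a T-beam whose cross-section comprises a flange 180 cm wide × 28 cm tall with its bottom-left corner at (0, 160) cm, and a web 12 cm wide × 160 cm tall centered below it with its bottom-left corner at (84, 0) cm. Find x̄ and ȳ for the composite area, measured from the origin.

x̄ = 90.00 cm, ȳ = 148.07 cm

web: A = 12 × 160 = 1920.00, centroid at (90.00, 80.00).
flange: A = 180 × 28 = 5040.00, centroid at (90.00, 174.00).
ΣA = 6960.00 cm², ΣAx̄ = 626400.00 cm³, ΣAȳ = 1030560.00 cm³.
x̄ = 626400.00/6960.00 = 90.00 cm; ȳ = 1030560.00/6960.00 = 148.07 cm.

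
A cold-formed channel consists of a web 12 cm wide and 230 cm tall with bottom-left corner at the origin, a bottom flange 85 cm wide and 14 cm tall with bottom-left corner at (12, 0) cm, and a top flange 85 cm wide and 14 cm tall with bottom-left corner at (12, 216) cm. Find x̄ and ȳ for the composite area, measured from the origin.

x̄ = 28.46 cm, ȳ = 115.00 cm

web: A = 12 × 230 = 2760.00, centroid at (6.00, 115.00).
bottom flange: A = 85 × 14 = 1190.00, centroid at (54.50, 7.00).
top flange: A = 85 × 14 = 1190.00, centroid at (54.50, 223.00).
ΣA = 5140.00 cm², ΣAx̄ = 146270.00 cm³, ΣAȳ = 591100.00 cm³.
x̄ = 146270.00/5140.00 = 28.46 cm; ȳ = 591100.00/5140.00 = 115.00 cm.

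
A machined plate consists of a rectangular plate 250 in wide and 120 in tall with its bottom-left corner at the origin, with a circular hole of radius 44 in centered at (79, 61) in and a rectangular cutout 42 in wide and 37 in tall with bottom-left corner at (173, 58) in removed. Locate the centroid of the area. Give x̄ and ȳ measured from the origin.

Part | A | x̄ᵢ | ȳᵢ | A·x̄ᵢ | A·ȳᵢ
plate | 30000.00 | 125.00 | 60.00 | 3750000.00 | 1800000.00
hole 1 | -6082.12 | 79.00 | 61.00 | -480487.75 | -371009.53
hole 2 | -1554.00 | 194.00 | 76.50 | -301476.00 | -118881.00
Σ | 22363.88 |  |  | 2968036.25 | 1310109.47
x̄ = 2968036.25 / 22363.88 = 132.72 in
ȳ = 1310109.47 / 22363.88 = 58.58 in

x̄ = 132.72 in, ȳ = 58.58 in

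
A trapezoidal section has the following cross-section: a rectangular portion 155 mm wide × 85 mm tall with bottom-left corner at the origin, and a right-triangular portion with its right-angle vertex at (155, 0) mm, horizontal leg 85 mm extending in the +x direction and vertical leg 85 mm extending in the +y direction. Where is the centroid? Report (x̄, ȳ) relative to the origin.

x̄ = 100.27 mm, ȳ = 39.45 mm

Part | A | x̄ᵢ | ȳᵢ | A·x̄ᵢ | A·ȳᵢ
rectangular portion | 13175.00 | 77.50 | 42.50 | 1021062.50 | 559937.50
triangular portion | 3612.50 | 183.33 | 28.33 | 662291.67 | 102354.17
Σ | 16787.50 |  |  | 1683354.17 | 662291.67
x̄ = 1683354.17 / 16787.50 = 100.27 mm
ȳ = 662291.67 / 16787.50 = 39.45 mm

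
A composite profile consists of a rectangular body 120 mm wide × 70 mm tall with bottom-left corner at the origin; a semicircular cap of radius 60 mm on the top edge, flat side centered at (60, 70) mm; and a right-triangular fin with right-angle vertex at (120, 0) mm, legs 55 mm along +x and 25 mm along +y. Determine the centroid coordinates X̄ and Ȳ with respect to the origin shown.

X̄ = 63.65 mm, Ȳ = 56.95 mm

rectangular body: A = 120 × 70 = 8400.00, centroid at (60.00, 35.00).
semicircular top: A = ½π·60² = 5654.87, centroid at (60.00, 95.46).
triangular fin: A = ½·55·25 = 687.50, centroid at (138.33, 8.33).
ΣA = 14742.37 mm², ΣAX̄ = 938396.17 mm³, ΣAȲ = 839569.84 mm³.
X̄ = 938396.17/14742.37 = 63.65 mm; Ȳ = 839569.84/14742.37 = 56.95 mm.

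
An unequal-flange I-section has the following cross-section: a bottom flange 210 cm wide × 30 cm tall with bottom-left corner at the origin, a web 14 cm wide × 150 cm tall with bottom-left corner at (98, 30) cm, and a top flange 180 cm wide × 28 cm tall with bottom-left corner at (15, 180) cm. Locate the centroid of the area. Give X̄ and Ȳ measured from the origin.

bottom flange: A = 210 × 30 = 6300.00, centroid at (105.00, 15.00).
web: A = 14 × 150 = 2100.00, centroid at (105.00, 105.00).
top flange: A = 180 × 28 = 5040.00, centroid at (105.00, 194.00).
ΣA = 13440.00 cm²
ΣAX̄ = (6300.00)(105.00) + (2100.00)(105.00) + (5040.00)(105.00) = 1411200.00 cm³
ΣAȲ = (6300.00)(15.00) + (2100.00)(105.00) + (5040.00)(194.00) = 1292760.00 cm³
X̄ = 1411200.00 / 13440.00 = 105.00 cm
Ȳ = 1292760.00 / 13440.00 = 96.19 cm

X̄ = 105.00 cm, Ȳ = 96.19 cm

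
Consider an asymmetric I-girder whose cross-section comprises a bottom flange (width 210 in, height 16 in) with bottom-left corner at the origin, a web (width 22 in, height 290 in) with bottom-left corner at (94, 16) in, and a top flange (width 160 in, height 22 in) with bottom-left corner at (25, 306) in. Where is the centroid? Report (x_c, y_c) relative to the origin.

x_c = 105.00 in, y_c = 163.64 in

Part | A | x̄ᵢ | ȳᵢ | A·x̄ᵢ | A·ȳᵢ
bottom flange | 3360.00 | 105.00 | 8.00 | 352800.00 | 26880.00
web | 6380.00 | 105.00 | 161.00 | 669900.00 | 1027180.00
top flange | 3520.00 | 105.00 | 317.00 | 369600.00 | 1115840.00
Σ | 13260.00 |  |  | 1392300.00 | 2169900.00
x_c = 1392300.00 / 13260.00 = 105.00 in
y_c = 2169900.00 / 13260.00 = 163.64 in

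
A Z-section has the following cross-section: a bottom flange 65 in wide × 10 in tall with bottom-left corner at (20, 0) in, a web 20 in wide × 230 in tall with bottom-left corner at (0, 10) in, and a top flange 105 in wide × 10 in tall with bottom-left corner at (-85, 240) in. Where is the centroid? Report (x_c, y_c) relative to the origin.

bottom flange: A = 65 × 10 = 650.00, centroid at (52.50, 5.00).
web: A = 20 × 230 = 4600.00, centroid at (10.00, 125.00).
top flange: A = 105 × 10 = 1050.00, centroid at (-32.50, 245.00).
ΣA = 6300.00 in², ΣAx_c = 46000.00 in³, ΣAy_c = 835500.00 in³.
x_c = 46000.00/6300.00 = 7.30 in; y_c = 835500.00/6300.00 = 132.62 in.

x_c = 7.30 in, y_c = 132.62 in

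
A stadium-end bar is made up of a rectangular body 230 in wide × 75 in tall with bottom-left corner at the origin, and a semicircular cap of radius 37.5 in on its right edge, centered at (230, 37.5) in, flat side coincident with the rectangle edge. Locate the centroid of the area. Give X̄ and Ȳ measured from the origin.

X̄ = 129.86 in, Ȳ = 37.50 in

Part | A | x̄ᵢ | ȳᵢ | A·x̄ᵢ | A·ȳᵢ
rectangular body | 17250.00 | 115.00 | 37.50 | 1983750.00 | 646875.00
semicircular end | 2208.93 | 245.92 | 37.50 | 543210.69 | 82834.96
Σ | 19458.93 |  |  | 2526960.69 | 729709.96
X̄ = 2526960.69 / 19458.93 = 129.86 in
Ȳ = 729709.96 / 19458.93 = 37.50 in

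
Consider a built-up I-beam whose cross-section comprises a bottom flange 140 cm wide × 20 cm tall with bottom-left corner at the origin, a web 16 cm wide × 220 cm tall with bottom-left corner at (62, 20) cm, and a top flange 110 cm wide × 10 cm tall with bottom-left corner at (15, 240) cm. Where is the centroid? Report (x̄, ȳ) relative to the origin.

x̄ = 70.00 cm, ȳ = 101.77 cm

Part | A | x̄ᵢ | ȳᵢ | A·x̄ᵢ | A·ȳᵢ
bottom flange | 2800.00 | 70.00 | 10.00 | 196000.00 | 28000.00
web | 3520.00 | 70.00 | 130.00 | 246400.00 | 457600.00
top flange | 1100.00 | 70.00 | 245.00 | 77000.00 | 269500.00
Σ | 7420.00 |  |  | 519400.00 | 755100.00
x̄ = 519400.00 / 7420.00 = 70.00 cm
ȳ = 755100.00 / 7420.00 = 101.77 cm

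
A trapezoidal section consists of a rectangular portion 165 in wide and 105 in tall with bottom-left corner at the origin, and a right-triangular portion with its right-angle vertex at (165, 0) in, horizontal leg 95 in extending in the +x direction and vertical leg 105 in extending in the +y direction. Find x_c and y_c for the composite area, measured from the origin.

x_c = 108.02 in, y_c = 48.59 in

rectangular portion: A = 165 × 105 = 17325.00, centroid at (82.50, 52.50).
triangular portion: A = ½·95·105 = 4987.50, centroid at (196.67, 35.00).
ΣA = 22312.50 in²
ΣAx_c = (17325.00)(82.50) + (4987.50)(196.67) = 2410187.50 in³
ΣAy_c = (17325.00)(52.50) + (4987.50)(35.00) = 1084125.00 in³
x_c = 2410187.50 / 22312.50 = 108.02 in
y_c = 1084125.00 / 22312.50 = 48.59 in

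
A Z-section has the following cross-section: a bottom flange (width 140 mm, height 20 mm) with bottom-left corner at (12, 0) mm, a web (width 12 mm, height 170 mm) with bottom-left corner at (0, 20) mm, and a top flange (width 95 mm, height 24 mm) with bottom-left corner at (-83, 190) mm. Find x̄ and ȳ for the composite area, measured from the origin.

bottom flange: A = 140 × 20 = 2800.00, centroid at (82.00, 10.00).
web: A = 12 × 170 = 2040.00, centroid at (6.00, 105.00).
top flange: A = 95 × 24 = 2280.00, centroid at (-35.50, 202.00).
ΣA = 7120.00 mm²
ΣAx̄ = (2800.00)(82.00) + (2040.00)(6.00) + (2280.00)(-35.50) = 160900.00 mm³
ΣAȳ = (2800.00)(10.00) + (2040.00)(105.00) + (2280.00)(202.00) = 702760.00 mm³
x̄ = 160900.00 / 7120.00 = 22.60 mm
ȳ = 702760.00 / 7120.00 = 98.70 mm

x̄ = 22.60 mm, ȳ = 98.70 mm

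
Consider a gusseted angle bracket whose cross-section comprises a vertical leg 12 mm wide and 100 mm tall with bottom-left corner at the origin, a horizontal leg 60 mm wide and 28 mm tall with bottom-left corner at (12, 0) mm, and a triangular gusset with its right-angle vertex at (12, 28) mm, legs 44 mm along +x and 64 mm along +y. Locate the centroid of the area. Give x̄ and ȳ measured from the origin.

vertical leg: A = 12 × 100 = 1200.00, centroid at (6.00, 50.00).
horizontal leg: A = 60 × 28 = 1680.00, centroid at (42.00, 14.00).
gusset: A = ½·44·64 = 1408.00, centroid at (26.67, 49.33).
ΣA = 4288.00 mm², ΣAx̄ = 115306.67 mm³, ΣAȳ = 152981.33 mm³.
x̄ = 115306.67/4288.00 = 26.89 mm; ȳ = 152981.33/4288.00 = 35.68 mm.

x̄ = 26.89 mm, ȳ = 35.68 mm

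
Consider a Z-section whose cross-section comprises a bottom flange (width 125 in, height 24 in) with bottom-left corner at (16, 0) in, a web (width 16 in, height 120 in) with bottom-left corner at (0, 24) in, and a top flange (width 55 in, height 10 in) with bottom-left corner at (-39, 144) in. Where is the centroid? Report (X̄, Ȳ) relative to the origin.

X̄ = 44.70 in, Ȳ = 51.05 in

bottom flange: A = 125 × 24 = 3000.00, centroid at (78.50, 12.00).
web: A = 16 × 120 = 1920.00, centroid at (8.00, 84.00).
top flange: A = 55 × 10 = 550.00, centroid at (-11.50, 149.00).
ΣA = 5470.00 in²
ΣAX̄ = (3000.00)(78.50) + (1920.00)(8.00) + (550.00)(-11.50) = 244535.00 in³
ΣAȲ = (3000.00)(12.00) + (1920.00)(84.00) + (550.00)(149.00) = 279230.00 in³
X̄ = 244535.00 / 5470.00 = 44.70 in
Ȳ = 279230.00 / 5470.00 = 51.05 in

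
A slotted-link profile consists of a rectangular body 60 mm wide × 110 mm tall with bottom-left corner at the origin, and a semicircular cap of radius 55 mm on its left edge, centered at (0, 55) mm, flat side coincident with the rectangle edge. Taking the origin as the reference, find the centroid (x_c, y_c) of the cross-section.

x_c = 7.67 mm, y_c = 55.00 mm

rectangular body: A = 60 × 110 = 6600.00, centroid at (30.00, 55.00).
semicircular end: A = ½π·55² = 4751.66, centroid at (-23.34, 55.00).
ΣA = 11351.66 mm²
ΣAx_c = (6600.00)(30.00) + (4751.66)(-23.34) = 87083.33 mm³
ΣAy_c = (6600.00)(55.00) + (4751.66)(55.00) = 624341.24 mm³
x_c = 87083.33 / 11351.66 = 7.67 mm
y_c = 624341.24 / 11351.66 = 55.00 mm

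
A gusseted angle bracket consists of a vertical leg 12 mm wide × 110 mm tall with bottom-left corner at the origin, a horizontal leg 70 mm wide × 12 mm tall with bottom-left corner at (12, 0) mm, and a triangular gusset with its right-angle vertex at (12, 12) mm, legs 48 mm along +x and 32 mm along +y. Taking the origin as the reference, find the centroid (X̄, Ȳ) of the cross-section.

Part | A | x̄ᵢ | ȳᵢ | A·x̄ᵢ | A·ȳᵢ
vertical leg | 1320.00 | 6.00 | 55.00 | 7920.00 | 72600.00
horizontal leg | 840.00 | 47.00 | 6.00 | 39480.00 | 5040.00
gusset | 768.00 | 28.00 | 22.67 | 21504.00 | 17408.00
Σ | 2928.00 |  |  | 68904.00 | 95048.00
X̄ = 68904.00 / 2928.00 = 23.53 mm
Ȳ = 95048.00 / 2928.00 = 32.46 mm

X̄ = 23.53 mm, Ȳ = 32.46 mm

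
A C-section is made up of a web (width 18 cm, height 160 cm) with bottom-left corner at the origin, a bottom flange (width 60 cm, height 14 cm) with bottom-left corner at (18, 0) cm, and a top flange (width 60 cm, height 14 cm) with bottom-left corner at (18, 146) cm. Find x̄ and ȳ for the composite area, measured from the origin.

x̄ = 23.37 cm, ȳ = 80.00 cm

web: A = 18 × 160 = 2880.00, centroid at (9.00, 80.00).
bottom flange: A = 60 × 14 = 840.00, centroid at (48.00, 7.00).
top flange: A = 60 × 14 = 840.00, centroid at (48.00, 153.00).
ΣA = 4560.00 cm²
ΣAx̄ = (2880.00)(9.00) + (840.00)(48.00) + (840.00)(48.00) = 106560.00 cm³
ΣAȳ = (2880.00)(80.00) + (840.00)(7.00) + (840.00)(153.00) = 364800.00 cm³
x̄ = 106560.00 / 4560.00 = 23.37 cm
ȳ = 364800.00 / 4560.00 = 80.00 cm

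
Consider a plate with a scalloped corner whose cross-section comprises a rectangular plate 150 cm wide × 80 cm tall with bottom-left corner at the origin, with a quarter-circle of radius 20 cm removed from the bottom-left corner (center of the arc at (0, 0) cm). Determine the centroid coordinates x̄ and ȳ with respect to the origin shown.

x̄ = 76.79 cm, ȳ = 40.85 cm

Part | A | x̄ᵢ | ȳᵢ | A·x̄ᵢ | A·ȳᵢ
plate | 12000.00 | 75.00 | 40.00 | 900000.00 | 480000.00
removed quarter-circle | -314.16 | 8.49 | 8.49 | -2666.67 | -2666.67
Σ | 11685.84 |  |  | 897333.33 | 477333.33
x̄ = 897333.33 / 11685.84 = 76.79 cm
ȳ = 477333.33 / 11685.84 = 40.85 cm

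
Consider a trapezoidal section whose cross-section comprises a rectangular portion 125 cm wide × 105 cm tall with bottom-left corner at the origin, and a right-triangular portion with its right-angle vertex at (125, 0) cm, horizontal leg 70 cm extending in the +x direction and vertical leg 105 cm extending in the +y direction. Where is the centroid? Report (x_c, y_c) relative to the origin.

Part | A | x̄ᵢ | ȳᵢ | A·x̄ᵢ | A·ȳᵢ
rectangular portion | 13125.00 | 62.50 | 52.50 | 820312.50 | 689062.50
triangular portion | 3675.00 | 148.33 | 35.00 | 545125.00 | 128625.00
Σ | 16800.00 |  |  | 1365437.50 | 817687.50
x_c = 1365437.50 / 16800.00 = 81.28 cm
y_c = 817687.50 / 16800.00 = 48.67 cm

x_c = 81.28 cm, y_c = 48.67 cm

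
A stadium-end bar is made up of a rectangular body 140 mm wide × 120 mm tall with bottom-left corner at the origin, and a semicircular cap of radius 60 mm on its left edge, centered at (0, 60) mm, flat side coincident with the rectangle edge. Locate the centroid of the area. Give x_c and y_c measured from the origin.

rectangular body: A = 140 × 120 = 16800.00, centroid at (70.00, 60.00).
semicircular end: A = ½π·60² = 5654.87, centroid at (-25.46, 60.00).
ΣA = 22454.87 mm², ΣAx_c = 1032000.00 mm³, ΣAy_c = 1347292.01 mm³.
x_c = 1032000.00/22454.87 = 45.96 mm; y_c = 1347292.01/22454.87 = 60.00 mm.

x_c = 45.96 mm, y_c = 60.00 mm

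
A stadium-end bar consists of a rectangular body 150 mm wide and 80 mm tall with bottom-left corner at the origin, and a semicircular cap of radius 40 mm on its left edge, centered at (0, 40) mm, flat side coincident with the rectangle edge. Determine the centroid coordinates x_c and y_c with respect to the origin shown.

rectangular body: A = 150 × 80 = 12000.00, centroid at (75.00, 40.00).
semicircular end: A = ½π·40² = 2513.27, centroid at (-16.98, 40.00).
ΣA = 14513.27 mm²
ΣAx_c = (12000.00)(75.00) + (2513.27)(-16.98) = 857333.33 mm³
ΣAy_c = (12000.00)(40.00) + (2513.27)(40.00) = 580530.96 mm³
x_c = 857333.33 / 14513.27 = 59.07 mm
y_c = 580530.96 / 14513.27 = 40.00 mm

x_c = 59.07 mm, y_c = 40.00 mm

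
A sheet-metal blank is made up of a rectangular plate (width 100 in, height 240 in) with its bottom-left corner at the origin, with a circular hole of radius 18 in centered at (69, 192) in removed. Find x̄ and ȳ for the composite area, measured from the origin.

plate: A = 100 × 240 = 24000.00, centroid at (50.00, 120.00).
hole: A = −π·18² = -1017.88, centroid at (69.00, 192.00).
ΣA = 22982.12 in², ΣAx̄ = 1129766.55 in³, ΣAȳ = 2684567.80 in³.
x̄ = 1129766.55/22982.12 = 49.16 in; ȳ = 2684567.80/22982.12 = 116.81 in.

x̄ = 49.16 in, ȳ = 116.81 in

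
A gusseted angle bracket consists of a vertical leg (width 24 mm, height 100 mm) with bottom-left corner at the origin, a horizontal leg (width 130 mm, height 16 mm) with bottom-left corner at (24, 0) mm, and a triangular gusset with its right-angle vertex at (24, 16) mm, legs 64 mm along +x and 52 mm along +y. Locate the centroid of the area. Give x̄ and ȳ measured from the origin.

vertical leg: A = 24 × 100 = 2400.00, centroid at (12.00, 50.00).
horizontal leg: A = 130 × 16 = 2080.00, centroid at (89.00, 8.00).
gusset: A = ½·64·52 = 1664.00, centroid at (45.33, 33.33).
ΣA = 6144.00 mm², ΣAx̄ = 289354.67 mm³, ΣAȳ = 192106.67 mm³.
x̄ = 289354.67/6144.00 = 47.10 mm; ȳ = 192106.67/6144.00 = 31.27 mm.

x̄ = 47.10 mm, ȳ = 31.27 mm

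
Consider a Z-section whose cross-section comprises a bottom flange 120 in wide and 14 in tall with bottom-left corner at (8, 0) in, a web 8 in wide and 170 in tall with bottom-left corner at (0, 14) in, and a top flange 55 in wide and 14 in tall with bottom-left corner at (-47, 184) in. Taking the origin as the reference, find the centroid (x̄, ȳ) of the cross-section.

x̄ = 27.47 in, ȳ = 77.03 in

bottom flange: A = 120 × 14 = 1680.00, centroid at (68.00, 7.00).
web: A = 8 × 170 = 1360.00, centroid at (4.00, 99.00).
top flange: A = 55 × 14 = 770.00, centroid at (-19.50, 191.00).
ΣA = 3810.00 in²
ΣAx̄ = (1680.00)(68.00) + (1360.00)(4.00) + (770.00)(-19.50) = 104665.00 in³
ΣAȳ = (1680.00)(7.00) + (1360.00)(99.00) + (770.00)(191.00) = 293470.00 in³
x̄ = 104665.00 / 3810.00 = 27.47 in
ȳ = 293470.00 / 3810.00 = 77.03 in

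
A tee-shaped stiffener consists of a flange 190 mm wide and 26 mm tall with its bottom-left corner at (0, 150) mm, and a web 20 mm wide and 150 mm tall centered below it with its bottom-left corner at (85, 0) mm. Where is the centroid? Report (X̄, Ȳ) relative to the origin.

X̄ = 95.00 mm, Ȳ = 129.75 mm

web: A = 20 × 150 = 3000.00, centroid at (95.00, 75.00).
flange: A = 190 × 26 = 4940.00, centroid at (95.00, 163.00).
ΣA = 7940.00 mm²
ΣAX̄ = (3000.00)(95.00) + (4940.00)(95.00) = 754300.00 mm³
ΣAȲ = (3000.00)(75.00) + (4940.00)(163.00) = 1030220.00 mm³
X̄ = 754300.00 / 7940.00 = 95.00 mm
Ȳ = 1030220.00 / 7940.00 = 129.75 mm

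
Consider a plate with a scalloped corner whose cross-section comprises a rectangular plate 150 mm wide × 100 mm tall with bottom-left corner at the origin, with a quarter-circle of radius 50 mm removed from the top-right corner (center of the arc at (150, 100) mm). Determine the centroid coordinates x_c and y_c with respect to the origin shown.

plate: A = 150 × 100 = 15000.00, centroid at (75.00, 50.00).
removed quarter-circle: A = −¼π·50² = -1963.50, centroid at (128.78, 78.78).
ΣA = 13036.50 mm², ΣAx_c = 872142.36 mm³, ΣAy_c = 595317.13 mm³.
x_c = 872142.36/13036.50 = 66.90 mm; y_c = 595317.13/13036.50 = 45.67 mm.

x_c = 66.90 mm, y_c = 45.67 mm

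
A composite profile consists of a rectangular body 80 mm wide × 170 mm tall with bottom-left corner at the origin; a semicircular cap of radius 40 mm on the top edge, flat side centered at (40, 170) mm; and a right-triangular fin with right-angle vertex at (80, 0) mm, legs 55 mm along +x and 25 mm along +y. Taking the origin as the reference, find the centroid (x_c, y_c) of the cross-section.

x_c = 42.39 mm, y_c = 97.12 mm

rectangular body: A = 80 × 170 = 13600.00, centroid at (40.00, 85.00).
semicircular top: A = ½π·40² = 2513.27, centroid at (40.00, 186.98).
triangular fin: A = ½·55·25 = 687.50, centroid at (98.33, 8.33).
ΣA = 16800.77 mm², ΣAx_c = 712135.13 mm³, ΣAy_c = 1631652.43 mm³.
x_c = 712135.13/16800.77 = 42.39 mm; y_c = 1631652.43/16800.77 = 97.12 mm.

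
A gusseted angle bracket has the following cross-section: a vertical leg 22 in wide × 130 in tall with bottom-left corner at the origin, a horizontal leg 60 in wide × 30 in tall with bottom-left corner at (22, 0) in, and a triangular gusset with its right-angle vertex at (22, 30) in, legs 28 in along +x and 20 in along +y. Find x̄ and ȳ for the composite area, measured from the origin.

x̄ = 27.09 in, ȳ = 45.18 in

vertical leg: A = 22 × 130 = 2860.00, centroid at (11.00, 65.00).
horizontal leg: A = 60 × 30 = 1800.00, centroid at (52.00, 15.00).
gusset: A = ½·28·20 = 280.00, centroid at (31.33, 36.67).
ΣA = 4940.00 in², ΣAx̄ = 133833.33 in³, ΣAȳ = 223166.67 in³.
x̄ = 133833.33/4940.00 = 27.09 in; ȳ = 223166.67/4940.00 = 45.18 in.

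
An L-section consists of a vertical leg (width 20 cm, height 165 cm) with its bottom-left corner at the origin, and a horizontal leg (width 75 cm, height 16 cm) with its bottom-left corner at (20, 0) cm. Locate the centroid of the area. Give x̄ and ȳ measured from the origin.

x̄ = 22.67 cm, ȳ = 62.63 cm

vertical leg: A = 20 × 165 = 3300.00, centroid at (10.00, 82.50).
horizontal leg: A = 75 × 16 = 1200.00, centroid at (57.50, 8.00).
ΣA = 4500.00 cm²
ΣAx̄ = (3300.00)(10.00) + (1200.00)(57.50) = 102000.00 cm³
ΣAȳ = (3300.00)(82.50) + (1200.00)(8.00) = 281850.00 cm³
x̄ = 102000.00 / 4500.00 = 22.67 cm
ȳ = 281850.00 / 4500.00 = 62.63 cm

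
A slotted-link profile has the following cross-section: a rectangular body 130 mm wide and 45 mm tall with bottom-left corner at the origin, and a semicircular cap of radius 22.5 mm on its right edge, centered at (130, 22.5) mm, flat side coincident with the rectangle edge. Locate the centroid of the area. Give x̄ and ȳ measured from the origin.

x̄ = 73.92 mm, ȳ = 22.50 mm

rectangular body: A = 130 × 45 = 5850.00, centroid at (65.00, 22.50).
semicircular end: A = ½π·22.5² = 795.22, centroid at (139.55, 22.50).
ΣA = 6645.22 mm², ΣAx̄ = 491221.78 mm³, ΣAȳ = 149517.35 mm³.
x̄ = 491221.78/6645.22 = 73.92 mm; ȳ = 149517.35/6645.22 = 22.50 mm.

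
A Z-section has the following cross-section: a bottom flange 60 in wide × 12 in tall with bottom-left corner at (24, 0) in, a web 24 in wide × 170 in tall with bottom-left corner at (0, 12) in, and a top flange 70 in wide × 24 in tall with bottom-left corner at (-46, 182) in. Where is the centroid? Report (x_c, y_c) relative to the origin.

bottom flange: A = 60 × 12 = 720.00, centroid at (54.00, 6.00).
web: A = 24 × 170 = 4080.00, centroid at (12.00, 97.00).
top flange: A = 70 × 24 = 1680.00, centroid at (-11.00, 194.00).
ΣA = 6480.00 in², ΣAx_c = 69360.00 in³, ΣAy_c = 726000.00 in³.
x_c = 69360.00/6480.00 = 10.70 in; y_c = 726000.00/6480.00 = 112.04 in.

x_c = 10.70 in, y_c = 112.04 in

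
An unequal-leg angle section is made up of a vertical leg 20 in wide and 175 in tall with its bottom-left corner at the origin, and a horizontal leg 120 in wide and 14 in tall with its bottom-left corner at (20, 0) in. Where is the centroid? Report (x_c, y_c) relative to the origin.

Part | A | x̄ᵢ | ȳᵢ | A·x̄ᵢ | A·ȳᵢ
vertical leg | 3500.00 | 10.00 | 87.50 | 35000.00 | 306250.00
horizontal leg | 1680.00 | 80.00 | 7.00 | 134400.00 | 11760.00
Σ | 5180.00 |  |  | 169400.00 | 318010.00
x_c = 169400.00 / 5180.00 = 32.70 in
y_c = 318010.00 / 5180.00 = 61.39 in

x_c = 32.70 in, y_c = 61.39 in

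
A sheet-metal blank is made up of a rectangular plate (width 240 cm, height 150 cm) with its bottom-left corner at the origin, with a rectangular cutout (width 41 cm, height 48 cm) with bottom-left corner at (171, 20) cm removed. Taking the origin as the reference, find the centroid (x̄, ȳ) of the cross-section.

plate: A = 240 × 150 = 36000.00, centroid at (120.00, 75.00).
hole: A = −(41 × 48) = -1968.00, centroid at (191.50, 44.00).
ΣA = 34032.00 cm²
ΣAx̄ = (36000.00)(120.00) + (-1968.00)(191.50) = 3943128.00 cm³
ΣAȳ = (36000.00)(75.00) + (-1968.00)(44.00) = 2613408.00 cm³
x̄ = 3943128.00 / 34032.00 = 115.87 cm
ȳ = 2613408.00 / 34032.00 = 76.79 cm

x̄ = 115.87 cm, ȳ = 76.79 cm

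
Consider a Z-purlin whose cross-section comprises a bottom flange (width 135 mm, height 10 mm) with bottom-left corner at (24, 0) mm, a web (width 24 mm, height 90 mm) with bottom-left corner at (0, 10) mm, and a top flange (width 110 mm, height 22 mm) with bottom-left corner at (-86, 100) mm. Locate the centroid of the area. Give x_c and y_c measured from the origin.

x_c = 12.55 mm, y_c = 66.47 mm

bottom flange: A = 135 × 10 = 1350.00, centroid at (91.50, 5.00).
web: A = 24 × 90 = 2160.00, centroid at (12.00, 55.00).
top flange: A = 110 × 22 = 2420.00, centroid at (-31.00, 111.00).
ΣA = 5930.00 mm²
ΣAx_c = (1350.00)(91.50) + (2160.00)(12.00) + (2420.00)(-31.00) = 74425.00 mm³
ΣAy_c = (1350.00)(5.00) + (2160.00)(55.00) + (2420.00)(111.00) = 394170.00 mm³
x_c = 74425.00 / 5930.00 = 12.55 mm
y_c = 394170.00 / 5930.00 = 66.47 mm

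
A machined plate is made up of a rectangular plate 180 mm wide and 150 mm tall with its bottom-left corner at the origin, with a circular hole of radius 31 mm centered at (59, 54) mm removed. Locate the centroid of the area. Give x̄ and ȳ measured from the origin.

x̄ = 93.90 mm, ȳ = 77.64 mm

Part | A | x̄ᵢ | ȳᵢ | A·x̄ᵢ | A·ȳᵢ
plate | 27000.00 | 90.00 | 75.00 | 2430000.00 | 2025000.00
hole | -3019.07 | 59.00 | 54.00 | -178125.16 | -163029.81
Σ | 23980.93 |  |  | 2251874.84 | 1861970.19
x̄ = 2251874.84 / 23980.93 = 93.90 mm
ȳ = 1861970.19 / 23980.93 = 77.64 mm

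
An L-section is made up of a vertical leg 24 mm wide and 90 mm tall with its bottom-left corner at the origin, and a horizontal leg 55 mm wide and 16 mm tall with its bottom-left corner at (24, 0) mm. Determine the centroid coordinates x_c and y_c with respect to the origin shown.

x_c = 23.43 mm, y_c = 34.29 mm

vertical leg: A = 24 × 90 = 2160.00, centroid at (12.00, 45.00).
horizontal leg: A = 55 × 16 = 880.00, centroid at (51.50, 8.00).
ΣA = 3040.00 mm²
ΣAx_c = (2160.00)(12.00) + (880.00)(51.50) = 71240.00 mm³
ΣAy_c = (2160.00)(45.00) + (880.00)(8.00) = 104240.00 mm³
x_c = 71240.00 / 3040.00 = 23.43 mm
y_c = 104240.00 / 3040.00 = 34.29 mm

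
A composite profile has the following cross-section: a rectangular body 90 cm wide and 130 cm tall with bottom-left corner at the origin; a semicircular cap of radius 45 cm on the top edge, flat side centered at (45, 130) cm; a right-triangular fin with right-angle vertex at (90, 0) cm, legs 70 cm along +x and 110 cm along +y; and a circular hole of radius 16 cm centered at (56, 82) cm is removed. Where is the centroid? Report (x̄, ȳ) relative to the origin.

x̄ = 59.18 cm, ȳ = 73.07 cm

rectangular body: A = 90 × 130 = 11700.00, centroid at (45.00, 65.00).
semicircular top: A = ½π·45² = 3180.86, centroid at (45.00, 149.10).
triangular fin: A = ½·70·110 = 3850.00, centroid at (113.33, 36.67).
hole: A = −π·16² = -804.25, centroid at (56.00, 82.00).
ΣA = 17926.61 cm²
ΣAx̄ = (11700.00)(45.00) + (3180.86)(45.00) + (3850.00)(113.33) + (-804.25)(56.00) = 1060934.28 cm³
ΣAȳ = (11700.00)(65.00) + (3180.86)(149.10) + (3850.00)(36.67) + (-804.25)(82.00) = 1309980.49 cm³
x̄ = 1060934.28 / 17926.61 = 59.18 cm
ȳ = 1309980.49 / 17926.61 = 73.07 cm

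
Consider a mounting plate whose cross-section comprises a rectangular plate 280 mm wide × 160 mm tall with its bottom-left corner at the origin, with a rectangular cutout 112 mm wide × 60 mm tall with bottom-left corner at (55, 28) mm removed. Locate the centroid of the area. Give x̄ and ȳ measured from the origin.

plate: A = 280 × 160 = 44800.00, centroid at (140.00, 80.00).
hole: A = −(112 × 60) = -6720.00, centroid at (111.00, 58.00).
ΣA = 38080.00 mm²
ΣAx̄ = (44800.00)(140.00) + (-6720.00)(111.00) = 5526080.00 mm³
ΣAȳ = (44800.00)(80.00) + (-6720.00)(58.00) = 3194240.00 mm³
x̄ = 5526080.00 / 38080.00 = 145.12 mm
ȳ = 3194240.00 / 38080.00 = 83.88 mm

x̄ = 145.12 mm, ȳ = 83.88 mm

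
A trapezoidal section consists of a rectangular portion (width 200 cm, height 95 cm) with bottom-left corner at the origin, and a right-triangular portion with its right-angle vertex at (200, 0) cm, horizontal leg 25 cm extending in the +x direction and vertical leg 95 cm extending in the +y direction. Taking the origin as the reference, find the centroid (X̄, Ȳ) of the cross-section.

rectangular portion: A = 200 × 95 = 19000.00, centroid at (100.00, 47.50).
triangular portion: A = ½·25·95 = 1187.50, centroid at (208.33, 31.67).
ΣA = 20187.50 cm²
ΣAX̄ = (19000.00)(100.00) + (1187.50)(208.33) = 2147395.83 cm³
ΣAȲ = (19000.00)(47.50) + (1187.50)(31.67) = 940104.17 cm³
X̄ = 2147395.83 / 20187.50 = 106.37 cm
Ȳ = 940104.17 / 20187.50 = 46.57 cm

X̄ = 106.37 cm, Ȳ = 46.57 cm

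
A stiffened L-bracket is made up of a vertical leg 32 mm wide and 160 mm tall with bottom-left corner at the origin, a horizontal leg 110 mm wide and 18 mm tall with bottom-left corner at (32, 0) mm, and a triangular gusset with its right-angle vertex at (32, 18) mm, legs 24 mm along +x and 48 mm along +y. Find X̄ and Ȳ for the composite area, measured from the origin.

vertical leg: A = 32 × 160 = 5120.00, centroid at (16.00, 80.00).
horizontal leg: A = 110 × 18 = 1980.00, centroid at (87.00, 9.00).
gusset: A = ½·24·48 = 576.00, centroid at (40.00, 34.00).
ΣA = 7676.00 mm²
ΣAX̄ = (5120.00)(16.00) + (1980.00)(87.00) + (576.00)(40.00) = 277220.00 mm³
ΣAȲ = (5120.00)(80.00) + (1980.00)(9.00) + (576.00)(34.00) = 447004.00 mm³
X̄ = 277220.00 / 7676.00 = 36.12 mm
Ȳ = 447004.00 / 7676.00 = 58.23 mm

X̄ = 36.12 mm, Ȳ = 58.23 mm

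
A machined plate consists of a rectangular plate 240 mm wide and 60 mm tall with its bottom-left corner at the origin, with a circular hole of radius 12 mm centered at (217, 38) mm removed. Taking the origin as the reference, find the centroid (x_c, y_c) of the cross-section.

x_c = 116.85 mm, y_c = 29.74 mm

plate: A = 240 × 60 = 14400.00, centroid at (120.00, 30.00).
hole: A = −π·12² = -452.39, centroid at (217.00, 38.00).
ΣA = 13947.61 mm², ΣAx_c = 1629831.51 mm³, ΣAy_c = 414809.20 mm³.
x_c = 1629831.51/13947.61 = 116.85 mm; y_c = 414809.20/13947.61 = 29.74 mm.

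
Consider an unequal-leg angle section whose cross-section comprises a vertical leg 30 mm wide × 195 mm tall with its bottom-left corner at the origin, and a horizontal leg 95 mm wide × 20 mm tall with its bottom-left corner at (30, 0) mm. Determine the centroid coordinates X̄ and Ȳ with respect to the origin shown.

vertical leg: A = 30 × 195 = 5850.00, centroid at (15.00, 97.50).
horizontal leg: A = 95 × 20 = 1900.00, centroid at (77.50, 10.00).
ΣA = 7750.00 mm², ΣAX̄ = 235000.00 mm³, ΣAȲ = 589375.00 mm³.
X̄ = 235000.00/7750.00 = 30.32 mm; Ȳ = 589375.00/7750.00 = 76.05 mm.

X̄ = 30.32 mm, Ȳ = 76.05 mm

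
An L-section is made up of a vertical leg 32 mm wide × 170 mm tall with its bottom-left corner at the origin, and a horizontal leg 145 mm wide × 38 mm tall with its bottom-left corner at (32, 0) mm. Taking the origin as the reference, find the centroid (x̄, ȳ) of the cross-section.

vertical leg: A = 32 × 170 = 5440.00, centroid at (16.00, 85.00).
horizontal leg: A = 145 × 38 = 5510.00, centroid at (104.50, 19.00).
ΣA = 10950.00 mm²
ΣAx̄ = (5440.00)(16.00) + (5510.00)(104.50) = 662835.00 mm³
ΣAȳ = (5440.00)(85.00) + (5510.00)(19.00) = 567090.00 mm³
x̄ = 662835.00 / 10950.00 = 60.53 mm
ȳ = 567090.00 / 10950.00 = 51.79 mm

x̄ = 60.53 mm, ȳ = 51.79 mm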